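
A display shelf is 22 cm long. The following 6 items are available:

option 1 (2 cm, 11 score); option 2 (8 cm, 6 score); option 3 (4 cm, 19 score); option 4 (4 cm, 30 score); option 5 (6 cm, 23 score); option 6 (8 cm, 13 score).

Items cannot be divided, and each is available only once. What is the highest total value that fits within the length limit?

Check high-value combinations within 22 cm:
- option 3+option 4+option 5+option 6: length 4+4+6+8=22, value 19+30+23+13=85
- option 1+option 3+option 4+option 5: length 2+4+4+6=16, value 11+19+30+23=83
- option 2+option 3+option 4+option 5: length 8+4+4+6=22, value 6+19+30+23=78
Best: 85 score.

85 score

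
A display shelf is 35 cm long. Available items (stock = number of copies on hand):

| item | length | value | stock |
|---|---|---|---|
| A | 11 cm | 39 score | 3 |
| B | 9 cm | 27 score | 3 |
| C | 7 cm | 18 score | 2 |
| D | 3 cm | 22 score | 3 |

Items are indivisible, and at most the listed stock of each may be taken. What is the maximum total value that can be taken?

Top feasible selections:
- 2×A + 3×D: length 31, value 144
- 1×A + 2×C + 3×D: length 34, value 141
- 2×A + 1×C + 2×D: length 35, value 140
Best: 144 score.

144 score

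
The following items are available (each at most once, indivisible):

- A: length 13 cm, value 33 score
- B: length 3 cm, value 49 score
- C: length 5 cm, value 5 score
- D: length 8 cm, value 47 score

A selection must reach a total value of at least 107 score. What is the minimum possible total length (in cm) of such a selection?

Subsets with value ≥ 107, sorted by total length:
- A+B+D: length 24, value 129
- A+B+C+D: length 29, value 134
Minimum length: 24 cm.

24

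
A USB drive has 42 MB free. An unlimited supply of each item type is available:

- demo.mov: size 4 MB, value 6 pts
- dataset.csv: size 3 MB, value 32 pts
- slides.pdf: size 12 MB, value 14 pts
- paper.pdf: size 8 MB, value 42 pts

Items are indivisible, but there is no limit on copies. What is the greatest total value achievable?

Best value-per-unit is dataset.csv at 32/3, and filling with it alone uses size 14×3=42. No mix of the others beats 14×32 = 448.

448 pts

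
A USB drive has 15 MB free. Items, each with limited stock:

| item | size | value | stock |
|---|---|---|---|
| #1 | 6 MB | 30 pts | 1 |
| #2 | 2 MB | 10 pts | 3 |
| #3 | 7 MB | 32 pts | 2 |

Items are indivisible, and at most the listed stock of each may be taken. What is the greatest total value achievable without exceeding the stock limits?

72 pts

Best selections within size 15 and stock limits:
- 1×#1 + 1×#2 + 1×#3: size 15, value 72
- 2×#3: size 14, value 64
Best: 72 pts.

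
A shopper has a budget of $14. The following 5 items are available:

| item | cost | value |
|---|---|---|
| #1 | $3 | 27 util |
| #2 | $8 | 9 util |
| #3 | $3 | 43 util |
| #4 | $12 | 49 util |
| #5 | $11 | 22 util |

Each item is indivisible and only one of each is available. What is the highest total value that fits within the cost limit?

Check high-value combinations within $14:
- #1+#2+#3: cost 3+8+3=14, value 27+9+43=79
- #1+#3: cost 3+3=6, value 27+43=70
- #3+#5: cost 3+11=14, value 43+22=65
Best: 79 util.

79 util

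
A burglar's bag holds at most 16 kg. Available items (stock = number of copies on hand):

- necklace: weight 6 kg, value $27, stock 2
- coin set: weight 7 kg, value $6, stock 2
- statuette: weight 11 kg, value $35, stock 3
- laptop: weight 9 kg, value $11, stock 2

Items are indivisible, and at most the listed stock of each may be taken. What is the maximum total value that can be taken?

Top feasible selections:
- 2×necklace: weight 12, value 54
- 1×necklace + 1×laptop: weight 15, value 38
Best: $54.

$54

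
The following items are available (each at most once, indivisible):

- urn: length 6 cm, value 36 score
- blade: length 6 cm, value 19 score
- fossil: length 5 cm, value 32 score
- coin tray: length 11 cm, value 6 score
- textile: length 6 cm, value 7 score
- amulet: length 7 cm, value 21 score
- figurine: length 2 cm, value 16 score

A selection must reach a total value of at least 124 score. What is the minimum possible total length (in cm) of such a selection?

Subsets with value ≥ 124, sorted by total length:
- urn+blade+fossil+amulet+figurine: length 26, value 124
- urn+blade+fossil+textile+amulet+figurine: length 32, value 131
Minimum length: 26 cm.

26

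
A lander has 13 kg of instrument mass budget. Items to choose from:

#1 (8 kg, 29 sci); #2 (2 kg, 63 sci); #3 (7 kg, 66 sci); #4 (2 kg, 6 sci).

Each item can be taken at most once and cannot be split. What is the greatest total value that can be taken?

This is a 0/1 knapsack; check combinations near the capacity.
- #2+#3+#4: mass 2+7+2=11, value 63+66+6=135
- #2+#3: mass 2+7=9, value 63+66=129
- #1+#2+#4: mass 8+2+2=12, value 29+63+6=98
Best: 135 sci.

135 sci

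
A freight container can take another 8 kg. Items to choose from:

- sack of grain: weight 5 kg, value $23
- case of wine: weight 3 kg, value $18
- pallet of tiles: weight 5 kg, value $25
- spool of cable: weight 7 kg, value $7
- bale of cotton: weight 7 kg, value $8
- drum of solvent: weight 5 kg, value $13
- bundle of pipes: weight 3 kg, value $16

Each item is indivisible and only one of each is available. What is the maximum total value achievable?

$43

This is a 0/1 knapsack; check combinations near the capacity.
- case of wine+pallet of tiles: weight 3+5=8, value 18+25=43
- sack of grain+case of wine: weight 5+3=8, value 23+18=41
- pallet of tiles+bundle of pipes: weight 5+3=8, value 25+16=41
Best: $43.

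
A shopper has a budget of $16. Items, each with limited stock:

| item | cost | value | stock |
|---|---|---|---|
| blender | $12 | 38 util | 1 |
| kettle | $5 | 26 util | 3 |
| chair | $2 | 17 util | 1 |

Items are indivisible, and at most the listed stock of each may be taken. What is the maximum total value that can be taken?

Top feasible selections:
- 3×kettle: cost 15, value 78
- 2×kettle + 1×chair: cost 12, value 69
Best: 78 util.

78 util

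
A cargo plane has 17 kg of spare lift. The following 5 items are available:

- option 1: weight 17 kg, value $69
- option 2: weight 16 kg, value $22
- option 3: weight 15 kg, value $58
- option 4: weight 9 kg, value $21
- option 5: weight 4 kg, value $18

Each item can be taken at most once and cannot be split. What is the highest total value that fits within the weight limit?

$69

Check high-value combinations within 17 kg:
- option 1: weight 17, value 69
- option 3: weight 15, value 58
- option 4+option 5: weight 9+4=13, value 21+18=39
Best: $69.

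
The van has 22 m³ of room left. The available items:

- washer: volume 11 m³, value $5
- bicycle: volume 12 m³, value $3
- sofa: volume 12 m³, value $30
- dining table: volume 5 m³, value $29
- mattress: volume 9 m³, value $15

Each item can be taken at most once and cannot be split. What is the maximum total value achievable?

$59

This is a 0/1 knapsack; check combinations near the capacity.
- sofa+dining table: volume 12+5=17, value 30+29=59
- sofa+mattress: volume 12+9=21, value 30+15=45
- dining table+mattress: volume 5+9=14, value 29+15=44
- washer+dining table: volume 11+5=16, value 5+29=34
- bicycle+dining table: volume 12+5=17, value 3+29=32
Best: $59.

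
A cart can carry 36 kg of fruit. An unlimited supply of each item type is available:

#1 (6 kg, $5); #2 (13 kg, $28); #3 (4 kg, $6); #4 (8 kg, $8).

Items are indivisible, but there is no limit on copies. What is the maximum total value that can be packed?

Best value-per-unit is #2 at 28/13; filling with it alone gives 2×28 = 56.
Optimal mix: 2×#2 + 2×#3 → weight 34, value 68.

$68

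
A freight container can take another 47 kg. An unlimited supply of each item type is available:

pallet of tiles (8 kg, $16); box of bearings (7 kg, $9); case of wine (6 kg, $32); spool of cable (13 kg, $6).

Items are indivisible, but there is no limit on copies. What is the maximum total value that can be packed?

Best value-per-unit is case of wine at 32/6, and filling with it alone uses weight 7×6=42. No mix of the others beats 7×32 = 224.

$224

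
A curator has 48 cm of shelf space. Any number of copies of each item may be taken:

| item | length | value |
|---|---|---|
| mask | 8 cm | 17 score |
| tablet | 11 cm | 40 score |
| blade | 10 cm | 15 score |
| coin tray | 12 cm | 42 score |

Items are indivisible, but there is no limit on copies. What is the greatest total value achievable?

168 score

Best value-per-unit is tablet at 40/11; filling with it alone gives 4×40 = 160.
Optimal mix: 4×coin tray → length 48, value 168.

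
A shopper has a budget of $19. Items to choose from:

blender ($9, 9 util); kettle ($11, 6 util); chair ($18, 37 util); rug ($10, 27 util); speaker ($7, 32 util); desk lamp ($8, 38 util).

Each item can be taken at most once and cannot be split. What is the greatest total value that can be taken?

70 util

This is a 0/1 knapsack; check combinations near the capacity.
- speaker+desk lamp: cost 7+8=15, value 32+38=70
- rug+desk lamp: cost 10+8=18, value 27+38=65
- rug+speaker: cost 10+7=17, value 27+32=59
- blender+desk lamp: cost 9+8=17, value 9+38=47
Best: 70 util.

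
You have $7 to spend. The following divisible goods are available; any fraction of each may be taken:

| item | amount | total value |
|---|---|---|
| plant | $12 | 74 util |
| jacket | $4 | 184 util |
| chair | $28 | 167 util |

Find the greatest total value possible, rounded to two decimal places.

202.50

Take in order of value per unit:
- jacket (184/4 per unit): all 4 → value 184, running total 184.00
- plant (74/12 per unit): 3 of 12 → value 3×74/12 = 18.5000, running total 202.50
Total 202.50.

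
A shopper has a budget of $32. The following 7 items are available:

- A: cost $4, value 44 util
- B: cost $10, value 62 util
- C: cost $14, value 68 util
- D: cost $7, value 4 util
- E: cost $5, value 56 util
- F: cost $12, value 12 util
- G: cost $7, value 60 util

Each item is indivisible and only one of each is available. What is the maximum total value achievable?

This is a 0/1 knapsack; check combinations near the capacity.
- A+C+E+G: cost 4+14+5+7=30, value 44+68+56+60=228
- A+B+E+G: cost 4+10+5+7=26, value 44+62+56+60=222
- B+C+G: cost 10+14+7=31, value 62+68+60=190
- B+C+E: cost 10+14+5=29, value 62+68+56=186
Best: 228 util.

228 util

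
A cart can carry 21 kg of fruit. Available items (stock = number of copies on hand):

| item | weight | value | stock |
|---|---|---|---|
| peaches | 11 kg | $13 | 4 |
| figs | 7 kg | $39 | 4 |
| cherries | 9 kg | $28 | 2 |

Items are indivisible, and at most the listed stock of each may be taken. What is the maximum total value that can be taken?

$117

Best selections within weight 21 and stock limits:
- 3×figs: weight 21, value 117
- 2×figs: weight 14, value 78
- 1×figs + 1×cherries: weight 16, value 67
Best: $117.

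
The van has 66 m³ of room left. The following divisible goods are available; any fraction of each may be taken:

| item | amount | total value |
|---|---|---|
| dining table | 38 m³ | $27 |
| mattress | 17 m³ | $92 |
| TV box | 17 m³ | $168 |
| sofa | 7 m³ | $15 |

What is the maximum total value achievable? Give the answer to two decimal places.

292.76

Take in order of value per unit:
- TV box (168/17 per unit): all 17 → value 168, running total 168.00
- mattress (92/17 per unit): all 17 → value 92, running total 260.00
- sofa (15/7 per unit): all 7 → value 15, running total 275.00
- dining table (27/38 per unit): 25 of 38 → value 25×27/38 = 17.7632, running total 292.76
Total 292.76.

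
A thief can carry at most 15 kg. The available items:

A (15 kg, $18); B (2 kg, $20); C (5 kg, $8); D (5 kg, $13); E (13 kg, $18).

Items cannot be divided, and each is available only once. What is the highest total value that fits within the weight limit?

$41

Check high-value combinations within 15 kg:
- B+C+D: weight 2+5+5=12, value 20+8+13=41
- B+E: weight 2+13=15, value 20+18=38
- B+D: weight 2+5=7, value 20+13=33
Best: $41.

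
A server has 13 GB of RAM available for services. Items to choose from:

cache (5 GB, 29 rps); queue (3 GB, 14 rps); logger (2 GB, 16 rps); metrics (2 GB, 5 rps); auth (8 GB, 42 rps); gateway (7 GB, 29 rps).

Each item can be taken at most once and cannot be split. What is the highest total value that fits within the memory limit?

72 rps

Check high-value combinations within 13 GB:
- queue+logger+auth: memory 3+2+8=13, value 14+16+42=72
- cache+auth: memory 5+8=13, value 29+42=71
- cache+queue+logger+metrics: memory 5+3+2+2=12, value 29+14+16+5=64
Best: 72 rps.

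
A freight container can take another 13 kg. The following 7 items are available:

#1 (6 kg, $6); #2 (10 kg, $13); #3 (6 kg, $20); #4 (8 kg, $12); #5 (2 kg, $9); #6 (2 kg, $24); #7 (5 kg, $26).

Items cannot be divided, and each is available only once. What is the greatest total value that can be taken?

Check high-value combinations within 13 kg:
- #3+#6+#7: weight 6+2+5=13, value 20+24+26=70
- #5+#6+#7: weight 2+2+5=9, value 9+24+26=59
- #1+#6+#7: weight 6+2+5=13, value 6+24+26=56
- #3+#5+#7: weight 6+2+5=13, value 20+9+26=55
Best: $70.

$70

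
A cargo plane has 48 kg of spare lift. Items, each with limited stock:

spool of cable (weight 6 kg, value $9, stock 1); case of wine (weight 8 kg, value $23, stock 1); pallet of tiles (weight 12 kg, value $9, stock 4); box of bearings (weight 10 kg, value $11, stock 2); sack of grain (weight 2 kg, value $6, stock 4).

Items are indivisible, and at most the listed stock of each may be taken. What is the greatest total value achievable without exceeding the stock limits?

$78

Top feasible selections:
- 1×spool of cable + 1×case of wine + 2×box of bearings + 4×sack of grain: weight 42, value 78
- 1×case of wine + 1×pallet of tiles + 2×box of bearings + 4×sack of grain: weight 48, value 78
- 1×spool of cable + 1×case of wine + 1×pallet of tiles + 1×box of bearings + 4×sack of grain: weight 44, value 76
Best: $78.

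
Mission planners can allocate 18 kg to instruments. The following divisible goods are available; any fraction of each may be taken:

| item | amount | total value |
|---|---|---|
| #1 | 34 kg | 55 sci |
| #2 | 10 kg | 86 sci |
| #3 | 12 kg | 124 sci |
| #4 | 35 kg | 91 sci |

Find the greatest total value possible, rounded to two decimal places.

175.60

Take in order of value per unit:
- #3 (124/12 per unit): all 12 → value 124, running total 124.00
- #2 (86/10 per unit): 6 of 10 → value 6×86/10 = 51.6000, running total 175.60
Total 175.60.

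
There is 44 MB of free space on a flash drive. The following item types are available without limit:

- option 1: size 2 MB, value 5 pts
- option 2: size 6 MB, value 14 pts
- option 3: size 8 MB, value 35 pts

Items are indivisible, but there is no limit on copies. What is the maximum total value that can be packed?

Best value-per-unit is option 3 at 35/8; filling with it alone gives 5×35 = 175.
Optimal mix: 2×option 1 + 5×option 3 → size 44, value 185.

185 pts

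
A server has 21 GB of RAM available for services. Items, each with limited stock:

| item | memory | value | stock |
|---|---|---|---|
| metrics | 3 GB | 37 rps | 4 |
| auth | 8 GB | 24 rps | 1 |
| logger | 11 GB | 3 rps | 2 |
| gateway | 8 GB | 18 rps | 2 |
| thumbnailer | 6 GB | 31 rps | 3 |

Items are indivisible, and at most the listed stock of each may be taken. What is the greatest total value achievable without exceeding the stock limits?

179 rps

Best selections within memory 21 and stock limits:
- 4×metrics + 1×thumbnailer: memory 18, value 179
- 3×metrics + 2×thumbnailer: memory 21, value 173
Best: 179 rps.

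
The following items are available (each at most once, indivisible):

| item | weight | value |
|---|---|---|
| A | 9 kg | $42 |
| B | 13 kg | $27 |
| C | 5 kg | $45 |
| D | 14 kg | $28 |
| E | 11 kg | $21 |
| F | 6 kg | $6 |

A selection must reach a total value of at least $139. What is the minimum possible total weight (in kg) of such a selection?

41

Subsets with value ≥ 139, sorted by total weight:
- A+B+C+D: weight 41, value 142
- A+B+C+E+F: weight 44, value 141
Minimum weight: 41 kg.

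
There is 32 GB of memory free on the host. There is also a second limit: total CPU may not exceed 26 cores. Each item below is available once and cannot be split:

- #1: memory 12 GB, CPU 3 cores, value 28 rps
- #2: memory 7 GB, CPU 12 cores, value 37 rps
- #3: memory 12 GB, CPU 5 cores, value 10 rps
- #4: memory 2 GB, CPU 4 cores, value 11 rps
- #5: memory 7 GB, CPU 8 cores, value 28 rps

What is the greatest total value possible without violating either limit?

Feasible sets respecting both limits:
- #1+#2+#5: memory 26, CPU 23, value 93
- #1+#2+#4: memory 21, CPU 19, value 76
- #2+#4+#5: memory 16, CPU 24, value 76
Best: 93 rps.

93 rps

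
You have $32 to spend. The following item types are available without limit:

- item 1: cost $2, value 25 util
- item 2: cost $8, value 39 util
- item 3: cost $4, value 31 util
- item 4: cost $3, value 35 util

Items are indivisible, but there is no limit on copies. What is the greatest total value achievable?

Best value-per-unit is item 1 at 25/2, and filling with it alone uses cost 16×2=32. No mix of the others beats 16×25 = 400.

400 util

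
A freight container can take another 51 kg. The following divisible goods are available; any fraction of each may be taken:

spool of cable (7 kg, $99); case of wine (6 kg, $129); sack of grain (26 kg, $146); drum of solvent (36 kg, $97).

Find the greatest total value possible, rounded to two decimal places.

Take in order of value per unit:
- case of wine (129/6 per unit): all 6 → value 129, running total 129.00
- spool of cable (99/7 per unit): all 7 → value 99, running total 228.00
- sack of grain (146/26 per unit): all 26 → value 146, running total 374.00
- drum of solvent (97/36 per unit): 12 of 36 → value 12×97/36 = 32.3333, running total 406.33
Total 406.33.

406.33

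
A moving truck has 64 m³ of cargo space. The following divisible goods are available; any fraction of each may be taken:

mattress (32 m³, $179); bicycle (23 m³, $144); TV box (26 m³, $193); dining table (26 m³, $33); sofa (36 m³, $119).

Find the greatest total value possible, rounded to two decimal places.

420.91

Take in order of value per unit:
- TV box (193/26 per unit): all 26 → value 193, running total 193.00
- bicycle (144/23 per unit): all 23 → value 144, running total 337.00
- mattress (179/32 per unit): 15 of 32 → value 15×179/32 = 83.9063, running total 420.91
Total 420.91.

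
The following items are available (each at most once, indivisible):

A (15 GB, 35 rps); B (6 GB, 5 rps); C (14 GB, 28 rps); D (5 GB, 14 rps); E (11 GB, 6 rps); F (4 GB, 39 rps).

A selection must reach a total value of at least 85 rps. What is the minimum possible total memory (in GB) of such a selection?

24

Subsets with value ≥ 85, sorted by total memory:
- A+D+F: memory 24, value 88
- B+C+D+F: memory 29, value 86
- A+B+D+F: memory 30, value 93
- A+C+F: memory 33, value 102
Minimum memory: 24 GB.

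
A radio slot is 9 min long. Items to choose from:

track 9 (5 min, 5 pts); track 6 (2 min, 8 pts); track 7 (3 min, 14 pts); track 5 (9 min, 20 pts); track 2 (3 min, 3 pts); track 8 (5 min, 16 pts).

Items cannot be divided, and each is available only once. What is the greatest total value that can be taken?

Check high-value combinations within 9 min:
- track 7+track 8: duration 3+5=8, value 14+16=30
- track 6+track 7+track 2: duration 2+3+3=8, value 8+14+3=25
- track 6+track 8: duration 2+5=7, value 8+16=24
- track 6+track 7: duration 2+3=5, value 8+14=22
Best: 30 pts.

30 pts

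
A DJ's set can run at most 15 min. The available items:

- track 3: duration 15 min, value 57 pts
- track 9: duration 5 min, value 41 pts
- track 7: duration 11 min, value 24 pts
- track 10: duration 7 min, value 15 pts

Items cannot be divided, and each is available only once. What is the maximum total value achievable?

57 pts

Check high-value combinations within 15 min:
- track 3: duration 15, value 57
- track 9+track 10: duration 5+7=12, value 41+15=56
- track 9: duration 5, value 41
- track 7: duration 11, value 24
Best: 57 pts.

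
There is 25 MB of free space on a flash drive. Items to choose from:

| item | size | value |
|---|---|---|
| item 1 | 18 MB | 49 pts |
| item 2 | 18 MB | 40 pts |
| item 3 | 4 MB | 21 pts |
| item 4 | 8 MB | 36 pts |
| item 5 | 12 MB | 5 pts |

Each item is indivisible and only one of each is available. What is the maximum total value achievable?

70 pts

Check high-value combinations within 25 MB:
- item 1+item 3: size 18+4=22, value 49+21=70
- item 3+item 4+item 5: size 4+8+12=24, value 21+36+5=62
- item 2+item 3: size 18+4=22, value 40+21=61
- item 3+item 4: size 4+8=12, value 21+36=57
Best: 70 pts.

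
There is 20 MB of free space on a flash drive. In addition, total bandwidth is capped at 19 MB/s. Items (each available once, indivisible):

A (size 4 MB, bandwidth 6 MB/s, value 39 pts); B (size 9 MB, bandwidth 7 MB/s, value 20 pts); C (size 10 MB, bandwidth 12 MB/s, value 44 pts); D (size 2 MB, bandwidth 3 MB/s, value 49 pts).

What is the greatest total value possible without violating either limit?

Feasible sets respecting both limits:
- A+B+D: size 15, bandwidth 16, value 108
- C+D: size 12, bandwidth 15, value 93
- A+D: size 6, bandwidth 9, value 88
Best: 108 pts.

108 pts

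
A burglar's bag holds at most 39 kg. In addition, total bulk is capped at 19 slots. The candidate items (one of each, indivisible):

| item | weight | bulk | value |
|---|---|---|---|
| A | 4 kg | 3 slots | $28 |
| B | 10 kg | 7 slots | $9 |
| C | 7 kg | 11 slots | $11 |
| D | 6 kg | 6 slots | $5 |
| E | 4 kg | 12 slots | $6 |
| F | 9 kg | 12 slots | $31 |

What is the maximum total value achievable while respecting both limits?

Feasible sets respecting both limits:
- A+F: weight 13, bulk 15, value 59
- A+B+D: weight 20, bulk 16, value 42
- B+F: weight 19, bulk 19, value 40
Best: $59.

$59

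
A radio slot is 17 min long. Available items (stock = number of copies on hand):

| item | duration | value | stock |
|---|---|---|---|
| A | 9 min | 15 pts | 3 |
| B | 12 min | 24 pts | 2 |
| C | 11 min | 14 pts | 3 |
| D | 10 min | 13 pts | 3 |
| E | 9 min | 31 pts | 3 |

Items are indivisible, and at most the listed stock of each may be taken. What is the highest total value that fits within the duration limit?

31 pts

Best selections within duration 17 and stock limits:
- 1×E: duration 9, value 31
- 1×B: duration 12, value 24
- 1×A: duration 9, value 15
Best: 31 pts.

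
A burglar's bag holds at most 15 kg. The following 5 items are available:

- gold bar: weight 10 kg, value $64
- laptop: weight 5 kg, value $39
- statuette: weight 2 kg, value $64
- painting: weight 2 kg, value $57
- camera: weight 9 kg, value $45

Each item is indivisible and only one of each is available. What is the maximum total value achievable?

Check high-value combinations within 15 kg:
- gold bar+statuette+painting: weight 10+2+2=14, value 64+64+57=185
- statuette+painting+camera: weight 2+2+9=13, value 64+57+45=166
- laptop+statuette+painting: weight 5+2+2=9, value 39+64+57=160
- gold bar+statuette: weight 10+2=12, value 64+64=128
Best: $185.

$185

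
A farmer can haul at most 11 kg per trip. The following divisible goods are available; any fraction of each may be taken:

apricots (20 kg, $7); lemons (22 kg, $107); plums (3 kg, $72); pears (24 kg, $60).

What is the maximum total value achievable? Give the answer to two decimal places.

Take in order of value per unit:
- plums (72/3 per unit): all 3 → value 72, running total 72.00
- lemons (107/22 per unit): 8 of 22 → value 8×107/22 = 38.9091, running total 110.91
Total 110.91.

110.91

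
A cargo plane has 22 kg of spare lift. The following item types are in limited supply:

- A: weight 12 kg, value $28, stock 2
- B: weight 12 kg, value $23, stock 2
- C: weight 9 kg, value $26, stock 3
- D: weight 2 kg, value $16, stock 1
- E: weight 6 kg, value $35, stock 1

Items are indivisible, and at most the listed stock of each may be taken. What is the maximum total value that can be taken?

$79

Top feasible selections:
- 1×A + 1×D + 1×E: weight 20, value 79
- 1×C + 1×D + 1×E: weight 17, value 77
- 1×B + 1×D + 1×E: weight 20, value 74
Best: $79.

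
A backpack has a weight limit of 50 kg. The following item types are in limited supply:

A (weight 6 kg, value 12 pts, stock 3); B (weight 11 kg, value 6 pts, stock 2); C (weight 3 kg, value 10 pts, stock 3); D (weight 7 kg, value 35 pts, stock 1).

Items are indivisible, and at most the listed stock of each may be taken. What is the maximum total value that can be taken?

107 pts

Top feasible selections:
- 3×A + 1×B + 3×C + 1×D: weight 45, value 107
- 3×A + 3×C + 1×D: weight 34, value 101
Best: 107 pts.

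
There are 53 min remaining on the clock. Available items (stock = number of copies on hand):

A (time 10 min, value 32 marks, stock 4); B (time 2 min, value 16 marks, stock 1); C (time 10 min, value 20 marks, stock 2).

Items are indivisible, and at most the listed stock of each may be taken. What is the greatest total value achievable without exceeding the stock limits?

Top feasible selections:
- 4×A + 1×B + 1×C: time 52, value 164
- 3×A + 1×B + 2×C: time 52, value 152
Best: 164 marks.

164 marks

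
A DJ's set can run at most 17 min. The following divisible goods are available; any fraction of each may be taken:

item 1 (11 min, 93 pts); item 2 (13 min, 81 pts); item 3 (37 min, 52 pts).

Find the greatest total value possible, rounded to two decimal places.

130.38

Take in order of value per unit:
- item 1 (93/11 per unit): all 11 → value 93, running total 93.00
- item 2 (81/13 per unit): 6 of 13 → value 6×81/13 = 37.3846, running total 130.38
Total 130.38.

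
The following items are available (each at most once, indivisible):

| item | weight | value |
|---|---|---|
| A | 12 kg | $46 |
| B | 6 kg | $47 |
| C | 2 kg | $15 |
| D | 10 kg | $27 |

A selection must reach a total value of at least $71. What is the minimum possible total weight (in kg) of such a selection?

Subsets with value ≥ 71, sorted by total weight:
- B+D: weight 16, value 74
- A+B: weight 18, value 93
Minimum weight: 16 kg.

16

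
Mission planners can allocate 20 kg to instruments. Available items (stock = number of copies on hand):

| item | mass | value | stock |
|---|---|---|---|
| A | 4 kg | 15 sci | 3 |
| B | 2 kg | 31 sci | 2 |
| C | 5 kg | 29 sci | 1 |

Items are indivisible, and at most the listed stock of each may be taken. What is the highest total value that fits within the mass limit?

121 sci

Top feasible selections:
- 2×A + 2×B + 1×C: mass 17, value 121
- 3×A + 2×B: mass 16, value 107
- 1×A + 2×B + 1×C: mass 13, value 106
- 3×A + 1×B + 1×C: mass 19, value 105
Best: 121 sci.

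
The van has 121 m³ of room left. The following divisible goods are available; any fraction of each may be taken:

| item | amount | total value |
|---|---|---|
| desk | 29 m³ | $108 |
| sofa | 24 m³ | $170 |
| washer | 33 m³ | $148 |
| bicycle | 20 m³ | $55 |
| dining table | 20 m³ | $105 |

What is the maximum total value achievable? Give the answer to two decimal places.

Take in order of value per unit:
- sofa (170/24 per unit): all 24 → value 170, running total 170.00
- dining table (105/20 per unit): all 20 → value 105, running total 275.00
- washer (148/33 per unit): all 33 → value 148, running total 423.00
- desk (108/29 per unit): all 29 → value 108, running total 531.00
- bicycle (55/20 per unit): 15 of 20 → value 15×55/20 = 41.2500, running total 572.25
Total 572.25.

572.25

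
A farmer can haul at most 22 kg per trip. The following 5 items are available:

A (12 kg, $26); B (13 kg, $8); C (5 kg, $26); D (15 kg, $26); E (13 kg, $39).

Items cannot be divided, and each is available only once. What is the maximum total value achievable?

$65

This is a 0/1 knapsack; check combinations near the capacity.
- C+E: weight 5+13=18, value 26+39=65
- A+C: weight 12+5=17, value 26+26=52
- C+D: weight 5+15=20, value 26+26=52
- E: weight 13, value 39
Best: $65.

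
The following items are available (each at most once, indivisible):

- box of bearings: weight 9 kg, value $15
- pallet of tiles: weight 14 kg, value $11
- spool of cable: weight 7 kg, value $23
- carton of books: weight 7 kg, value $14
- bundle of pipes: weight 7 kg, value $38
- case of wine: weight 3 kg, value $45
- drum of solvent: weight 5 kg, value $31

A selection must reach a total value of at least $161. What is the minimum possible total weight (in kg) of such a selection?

38

Subsets with value ≥ 161, sorted by total weight:
- box of bearings+spool of cable+carton of books+bundle of pipes+case of wine+drum of solvent: weight 38, value 166
- pallet of tiles+spool of cable+carton of books+bundle of pipes+case of wine+drum of solvent: weight 43, value 162
Minimum weight: 38 kg.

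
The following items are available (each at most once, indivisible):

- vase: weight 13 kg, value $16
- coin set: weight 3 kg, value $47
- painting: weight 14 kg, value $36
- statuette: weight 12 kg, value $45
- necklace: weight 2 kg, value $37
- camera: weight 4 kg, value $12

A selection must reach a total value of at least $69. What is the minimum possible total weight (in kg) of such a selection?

5

Subsets with value ≥ 69, sorted by total weight:
- coin set+necklace: weight 5, value 84
- coin set+necklace+camera: weight 9, value 96
Minimum weight: 5 kg.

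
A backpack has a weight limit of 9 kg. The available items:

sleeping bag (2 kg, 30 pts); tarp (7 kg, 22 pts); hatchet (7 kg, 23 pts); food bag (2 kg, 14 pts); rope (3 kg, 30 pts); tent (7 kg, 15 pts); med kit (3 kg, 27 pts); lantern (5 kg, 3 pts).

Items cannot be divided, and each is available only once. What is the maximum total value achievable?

87 pts

Check high-value combinations within 9 kg:
- sleeping bag+rope+med kit: weight 2+3+3=8, value 30+30+27=87
- sleeping bag+food bag+rope: weight 2+2+3=7, value 30+14+30=74
- sleeping bag+food bag+med kit: weight 2+2+3=7, value 30+14+27=71
- food bag+rope+med kit: weight 2+3+3=8, value 14+30+27=71
Best: 87 pts.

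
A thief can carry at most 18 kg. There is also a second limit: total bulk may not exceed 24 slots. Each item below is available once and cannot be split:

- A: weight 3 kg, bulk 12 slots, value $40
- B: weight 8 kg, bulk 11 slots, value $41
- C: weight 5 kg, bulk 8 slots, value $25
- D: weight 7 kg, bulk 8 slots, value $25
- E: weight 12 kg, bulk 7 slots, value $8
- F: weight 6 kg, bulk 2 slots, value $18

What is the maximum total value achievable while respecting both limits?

$83

Feasible sets respecting both limits:
- A+C+F: weight 14, bulk 22, value 83
- A+D+F: weight 16, bulk 22, value 83
- A+B: weight 11, bulk 23, value 81
Best: $83.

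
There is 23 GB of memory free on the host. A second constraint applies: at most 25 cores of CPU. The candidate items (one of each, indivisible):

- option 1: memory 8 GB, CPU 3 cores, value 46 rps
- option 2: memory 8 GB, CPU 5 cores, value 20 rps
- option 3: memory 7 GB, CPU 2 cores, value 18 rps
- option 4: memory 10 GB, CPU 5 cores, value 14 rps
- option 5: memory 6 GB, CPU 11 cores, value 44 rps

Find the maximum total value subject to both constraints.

110 rps

Feasible sets respecting both limits:
- option 1+option 2+option 5: memory 22, CPU 19, value 110
- option 1+option 3+option 5: memory 21, CPU 16, value 108
- option 1+option 5: memory 14, CPU 14, value 90
- option 1+option 2+option 3: memory 23, CPU 10, value 84
Best: 110 rps.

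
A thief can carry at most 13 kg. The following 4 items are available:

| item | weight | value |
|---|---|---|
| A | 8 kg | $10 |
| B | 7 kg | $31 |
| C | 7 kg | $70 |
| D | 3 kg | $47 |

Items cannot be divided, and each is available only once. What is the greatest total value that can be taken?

This is a 0/1 knapsack; check combinations near the capacity.
- C+D: weight 7+3=10, value 70+47=117
- B+D: weight 7+3=10, value 31+47=78
- C: weight 7, value 70
Best: $117.

$117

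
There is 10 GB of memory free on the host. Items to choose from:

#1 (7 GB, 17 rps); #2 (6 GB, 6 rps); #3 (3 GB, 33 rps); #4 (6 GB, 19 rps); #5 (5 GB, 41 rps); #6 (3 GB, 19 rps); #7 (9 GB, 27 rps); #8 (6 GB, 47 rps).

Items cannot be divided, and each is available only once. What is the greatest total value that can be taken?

Check high-value combinations within 10 GB:
- #3+#8: memory 3+6=9, value 33+47=80
- #3+#5: memory 3+5=8, value 33+41=74
- #6+#8: memory 3+6=9, value 19+47=66
Best: 80 rps.

80 rps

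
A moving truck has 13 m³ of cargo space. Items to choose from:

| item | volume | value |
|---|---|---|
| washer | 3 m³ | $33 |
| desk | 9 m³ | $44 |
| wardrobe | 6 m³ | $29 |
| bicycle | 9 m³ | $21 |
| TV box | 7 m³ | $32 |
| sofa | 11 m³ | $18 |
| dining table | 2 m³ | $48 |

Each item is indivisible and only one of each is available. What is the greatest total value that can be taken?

$113

Check high-value combinations within 13 m³:
- washer+TV box+dining table: volume 3+7+2=12, value 33+32+48=113
- washer+wardrobe+dining table: volume 3+6+2=11, value 33+29+48=110
- desk+dining table: volume 9+2=11, value 44+48=92
- washer+dining table: volume 3+2=5, value 33+48=81
Best: $113.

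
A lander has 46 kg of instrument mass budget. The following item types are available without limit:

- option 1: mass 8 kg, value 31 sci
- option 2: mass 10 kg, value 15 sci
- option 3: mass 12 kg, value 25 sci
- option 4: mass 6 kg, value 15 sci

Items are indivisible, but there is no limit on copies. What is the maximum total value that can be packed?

170 sci

Best value-per-unit is option 1 at 31/8; filling with it alone gives 5×31 = 155.
Optimal mix: 5×option 1 + 1×option 4 → mass 46, value 170.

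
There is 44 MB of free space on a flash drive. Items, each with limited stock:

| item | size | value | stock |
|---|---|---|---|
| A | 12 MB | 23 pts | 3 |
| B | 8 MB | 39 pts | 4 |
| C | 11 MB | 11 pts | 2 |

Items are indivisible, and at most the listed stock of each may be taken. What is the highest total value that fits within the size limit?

Top feasible selections:
- 1×A + 4×B: size 44, value 179
- 4×B + 1×C: size 43, value 167
- 4×B: size 32, value 156
- 1×A + 3×B: size 36, value 140
Best: 179 pts.

179 pts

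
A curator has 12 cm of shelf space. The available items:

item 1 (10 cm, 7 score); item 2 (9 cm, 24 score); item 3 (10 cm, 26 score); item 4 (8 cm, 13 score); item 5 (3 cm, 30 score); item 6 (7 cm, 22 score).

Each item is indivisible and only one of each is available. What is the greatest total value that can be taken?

Check high-value combinations within 12 cm:
- item 2+item 5: length 9+3=12, value 24+30=54
- item 5+item 6: length 3+7=10, value 30+22=52
- item 4+item 5: length 8+3=11, value 13+30=43
Best: 54 score.

54 score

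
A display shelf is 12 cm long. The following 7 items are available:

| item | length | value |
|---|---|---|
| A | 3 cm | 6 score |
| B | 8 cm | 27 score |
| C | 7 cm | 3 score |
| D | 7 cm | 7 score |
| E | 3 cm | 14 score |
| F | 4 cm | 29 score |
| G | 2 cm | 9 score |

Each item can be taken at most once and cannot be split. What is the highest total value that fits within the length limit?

58 score

This is a 0/1 knapsack; check combinations near the capacity.
- A+E+F+G: length 3+3+4+2=12, value 6+14+29+9=58
- B+F: length 8+4=12, value 27+29=56
- E+F+G: length 3+4+2=9, value 14+29+9=52
Best: 58 score.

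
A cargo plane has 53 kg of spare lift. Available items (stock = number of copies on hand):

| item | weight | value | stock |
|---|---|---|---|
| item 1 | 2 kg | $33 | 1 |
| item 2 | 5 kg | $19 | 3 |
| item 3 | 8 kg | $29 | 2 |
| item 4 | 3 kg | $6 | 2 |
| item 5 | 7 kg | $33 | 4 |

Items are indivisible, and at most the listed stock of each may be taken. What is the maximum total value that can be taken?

Top feasible selections:
- 1×item 1 + 3×item 2 + 1×item 3 + 4×item 5: weight 53, value 251
- 1×item 1 + 1×item 2 + 2×item 3 + 4×item 5: weight 51, value 242
Best: $251.

$251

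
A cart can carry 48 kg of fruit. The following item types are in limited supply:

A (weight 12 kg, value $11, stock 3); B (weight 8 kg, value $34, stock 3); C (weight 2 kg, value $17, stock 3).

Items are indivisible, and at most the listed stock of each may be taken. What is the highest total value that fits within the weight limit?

Top feasible selections:
- 1×A + 3×B + 3×C: weight 42, value 164
- 3×B + 3×C: weight 30, value 153
- 1×A + 3×B + 2×C: weight 40, value 147
- 2×A + 2×B + 3×C: weight 46, value 141
Best: $164.

$164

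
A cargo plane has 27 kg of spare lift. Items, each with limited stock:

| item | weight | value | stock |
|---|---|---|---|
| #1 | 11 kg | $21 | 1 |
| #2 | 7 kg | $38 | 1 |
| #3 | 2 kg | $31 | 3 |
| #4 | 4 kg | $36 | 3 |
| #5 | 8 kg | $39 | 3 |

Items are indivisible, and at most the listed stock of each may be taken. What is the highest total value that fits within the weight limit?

Best selections within weight 27 and stock limits:
- 3×#3 + 3×#4 + 1×#5: weight 26, value 240
- 1×#2 + 3×#3 + 3×#4: weight 25, value 239
Best: $240.

$240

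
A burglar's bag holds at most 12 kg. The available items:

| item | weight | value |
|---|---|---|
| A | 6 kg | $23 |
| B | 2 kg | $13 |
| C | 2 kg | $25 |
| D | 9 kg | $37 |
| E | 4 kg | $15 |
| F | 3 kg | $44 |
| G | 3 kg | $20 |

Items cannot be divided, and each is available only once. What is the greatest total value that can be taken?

$104

Check high-value combinations within 12 kg:
- C+E+F+G: weight 2+4+3+3=12, value 25+15+44+20=104
- B+C+F+G: weight 2+2+3+3=10, value 13+25+44+20=102
- B+C+E+F: weight 2+2+4+3=11, value 13+25+15+44=97
- A+C+F: weight 6+2+3=11, value 23+25+44=92
- B+E+F+G: weight 2+4+3+3=12, value 13+15+44+20=92
Best: $104.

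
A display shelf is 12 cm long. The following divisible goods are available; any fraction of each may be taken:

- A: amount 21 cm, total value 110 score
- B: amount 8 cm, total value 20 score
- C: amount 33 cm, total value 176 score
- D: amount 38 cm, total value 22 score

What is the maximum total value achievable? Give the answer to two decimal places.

64.00

Take in order of value per unit:
- C (176/33 per unit): 12 of 33 → value 12×176/33 = 64.0000, running total 64.00
Total 64.00.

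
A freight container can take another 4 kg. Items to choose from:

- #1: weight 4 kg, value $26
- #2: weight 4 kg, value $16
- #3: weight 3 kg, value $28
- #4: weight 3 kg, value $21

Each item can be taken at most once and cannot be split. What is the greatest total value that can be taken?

$28

This is a 0/1 knapsack; check combinations near the capacity.
- #3: weight 3, value 28
- #1: weight 4, value 26
- #4: weight 3, value 21
Best: $28.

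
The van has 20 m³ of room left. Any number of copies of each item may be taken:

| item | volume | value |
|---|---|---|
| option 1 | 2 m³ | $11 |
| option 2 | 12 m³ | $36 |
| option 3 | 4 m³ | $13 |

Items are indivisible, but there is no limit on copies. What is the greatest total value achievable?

$110

Best value-per-unit is option 1 at 11/2, and filling with it alone uses volume 10×2=20. No mix of the others beats 10×11 = 110.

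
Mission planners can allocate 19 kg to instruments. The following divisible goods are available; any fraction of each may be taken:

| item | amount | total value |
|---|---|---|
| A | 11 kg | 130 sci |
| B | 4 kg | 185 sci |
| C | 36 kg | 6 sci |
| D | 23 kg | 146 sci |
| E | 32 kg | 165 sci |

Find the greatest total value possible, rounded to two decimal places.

Take in order of value per unit:
- B (185/4 per unit): all 4 → value 185, running total 185.00
- A (130/11 per unit): all 11 → value 130, running total 315.00
- D (146/23 per unit): 4 of 23 → value 4×146/23 = 25.3913, running total 340.39
Total 340.39.

340.39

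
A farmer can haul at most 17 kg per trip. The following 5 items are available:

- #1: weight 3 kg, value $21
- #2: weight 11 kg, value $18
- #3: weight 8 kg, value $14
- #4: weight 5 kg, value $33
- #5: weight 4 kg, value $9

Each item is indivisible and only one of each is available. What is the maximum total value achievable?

This is a 0/1 knapsack; check combinations near the capacity.
- #1+#3+#4: weight 3+8+5=16, value 21+14+33=68
- #1+#4+#5: weight 3+5+4=12, value 21+33+9=63
- #3+#4+#5: weight 8+5+4=17, value 14+33+9=56
- #1+#4: weight 3+5=8, value 21+33=54
- #2+#4: weight 11+5=16, value 18+33=51
Best: $68.

$68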